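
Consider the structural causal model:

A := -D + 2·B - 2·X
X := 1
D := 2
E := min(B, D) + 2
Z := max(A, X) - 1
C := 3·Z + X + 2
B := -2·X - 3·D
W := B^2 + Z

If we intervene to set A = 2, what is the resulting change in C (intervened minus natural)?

The intervention breaks the incoming arrows to A: A := -D + 2·B - 2·X no longer applies, and A = 2.
Z = max(A, X) - 1  [with A=2, X=1]  = 1
C = 3·Z + X + 2  [with Z=1, X=1]  = 6
Without intervention: B = -2·X - 3·D  [with X=1, D=2]  = -8; A = -D + 2·B - 2·X  [with D=2, B=-8, X=1]  = -20; Z = max(A, X) - 1  [with A=-20, X=1]  = 0; C = 3·Z + X + 2  [with Z=0, X=1]  = 3.
Change = 6 − 3 = 3.

3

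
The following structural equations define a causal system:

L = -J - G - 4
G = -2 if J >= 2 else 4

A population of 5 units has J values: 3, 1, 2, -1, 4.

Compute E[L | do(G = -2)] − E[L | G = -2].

1.2

Every unit gets G=-2 under the intervention. L values become -5, -3, -4, -1, -6; E[L|do(G=-2)] = -3.8.
E[L|G=-2] averages over only the 3 units with G=-2 (J = 3, 2, 4): L = -5, -4, -6, mean -5.
Difference = -3.8 − (-5) = 1.2.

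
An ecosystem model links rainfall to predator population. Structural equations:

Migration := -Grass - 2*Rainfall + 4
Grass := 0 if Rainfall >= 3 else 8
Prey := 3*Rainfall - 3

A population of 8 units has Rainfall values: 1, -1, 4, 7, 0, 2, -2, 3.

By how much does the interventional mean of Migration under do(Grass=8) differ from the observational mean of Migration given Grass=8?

-3.5

The intervention sets Grass=8 in all 8 units regardless of Rainfall. Recomputing Migration per unit gives -6, -2, -12, -18, -4, -8, 0, -10; average -7.5.
Observing Grass=8 restricts to units where Grass's equation naturally yields 8: Rainfall ∈ {1, -1, 0, 2, -2}. In that subpopulation Migration = -6, -2, -4, -8, 0, mean -4.
Difference = -7.5 − (-4) = -3.5.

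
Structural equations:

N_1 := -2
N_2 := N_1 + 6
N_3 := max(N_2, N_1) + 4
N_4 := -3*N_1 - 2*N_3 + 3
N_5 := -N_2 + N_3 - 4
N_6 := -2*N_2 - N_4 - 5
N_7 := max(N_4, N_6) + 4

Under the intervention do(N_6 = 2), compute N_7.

Intervening sets N_6 = 2 and removes its equation (N_6 := -2*N_2 - N_4 - 5).
N_2 = N_1 + 6  [with N_1=-2]  = 4
N_3 = max(N_2, N_1) + 4  [with N_2=4, N_1=-2]  = 8
N_4 = -3*N_1 - 2*N_3 + 3  [with N_1=-2, N_3=8]  = -7
N_7 = max(N_4, N_6) + 4  [with N_4=-7, N_6=2]  = 6

6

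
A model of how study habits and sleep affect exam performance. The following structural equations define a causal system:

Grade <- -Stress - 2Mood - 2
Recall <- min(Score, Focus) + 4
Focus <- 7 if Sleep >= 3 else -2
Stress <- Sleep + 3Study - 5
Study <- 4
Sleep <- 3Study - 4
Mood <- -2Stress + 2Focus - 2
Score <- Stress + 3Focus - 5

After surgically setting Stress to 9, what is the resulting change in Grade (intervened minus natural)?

The intervention breaks the incoming arrows to Stress: Stress <- Sleep + 3Study - 5 no longer applies, and Stress = 9.
Sleep = 3Study - 4  [with Study=4]  = 8
Focus = 7 if Sleep >= 3 else -2  [with Sleep=8]  = 7
Mood = -2Stress + 2Focus - 2  [with Stress=9, Focus=7]  = -6
Grade = -Stress - 2Mood - 2  [with Stress=9, Mood=-6]  = 1
Without intervention: Sleep = 3Study - 4  [with Study=4]  = 8; Stress = Sleep + 3Study - 5  [with Sleep=8, Study=4]  = 15; Focus = 7 if Sleep >= 3 else -2  [with Sleep=8]  = 7; Mood = -2Stress + 2Focus - 2  [with Stress=15, Focus=7]  = -18; Grade = -Stress - 2Mood - 2  [with Stress=15, Mood=-18]  = 19.
Change = 1 − 19 = -18.

-18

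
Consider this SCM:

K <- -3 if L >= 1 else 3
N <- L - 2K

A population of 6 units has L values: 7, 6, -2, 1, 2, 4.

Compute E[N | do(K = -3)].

Every unit gets K=-3 under the intervention. N values become 13, 12, 4, 7, 8, 10; E[N|do(K=-3)] = 9.

9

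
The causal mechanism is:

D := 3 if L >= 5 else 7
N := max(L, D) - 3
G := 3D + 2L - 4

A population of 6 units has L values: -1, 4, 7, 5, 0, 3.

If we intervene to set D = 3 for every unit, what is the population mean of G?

11

Every unit gets D=3 under the intervention. G values become 3, 13, 19, 15, 5, 11; E[G|do(D=3)] = 11.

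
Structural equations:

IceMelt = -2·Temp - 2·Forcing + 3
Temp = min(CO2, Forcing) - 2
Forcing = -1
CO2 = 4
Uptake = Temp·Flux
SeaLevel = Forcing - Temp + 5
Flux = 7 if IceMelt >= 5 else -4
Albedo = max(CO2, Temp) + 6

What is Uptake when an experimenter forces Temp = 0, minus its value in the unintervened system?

21

The intervention breaks the incoming arrows to Temp: Temp = min(CO2, Forcing) - 2 no longer applies, and Temp = 0.
IceMelt = -2·Temp - 2·Forcing + 3  [with Temp=0, Forcing=-1]  = 5
Flux = 7 if IceMelt >= 5 else -4  [with IceMelt=5]  = 7
Uptake = Temp·Flux  [with Temp=0, Flux=7]  = 0
Without intervention: Temp = min(CO2, Forcing) - 2  [with CO2=4, Forcing=-1]  = -3; IceMelt = -2·Temp - 2·Forcing + 3  [with Temp=-3, Forcing=-1]  = 11; Flux = 7 if IceMelt >= 5 else -4  [with IceMelt=11]  = 7; Uptake = Temp·Flux  [with Temp=-3, Flux=7]  = -21.
Change = 0 − (-21) = 21.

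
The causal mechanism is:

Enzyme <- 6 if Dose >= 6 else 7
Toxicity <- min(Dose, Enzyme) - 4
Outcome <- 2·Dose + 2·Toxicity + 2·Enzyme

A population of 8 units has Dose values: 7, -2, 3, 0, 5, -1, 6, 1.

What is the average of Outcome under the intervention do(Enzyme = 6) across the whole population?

do(Enzyme=6) breaks Enzyme's dependence on Dose. With Enzyme=6 fixed, Outcome across the units is 30, -4, 16, 4, 24, 0, 28, 8, mean 13.25.

13.25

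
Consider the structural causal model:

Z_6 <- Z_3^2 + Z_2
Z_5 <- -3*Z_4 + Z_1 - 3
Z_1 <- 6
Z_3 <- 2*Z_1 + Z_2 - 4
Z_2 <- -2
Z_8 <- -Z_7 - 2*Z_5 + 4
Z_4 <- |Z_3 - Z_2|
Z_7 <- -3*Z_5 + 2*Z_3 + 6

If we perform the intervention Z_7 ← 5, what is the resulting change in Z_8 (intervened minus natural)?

76

do(Z_7=5) replaces the equation Z_7 <- -3*Z_5 + 2*Z_3 + 6 with the constant Z_7 = 5.
Z_3 = 2*Z_1 + Z_2 - 4  [with Z_1=6, Z_2=-2]  = 6
Z_4 = |Z_3 - Z_2|  [with Z_3=6, Z_2=-2]  = 8
Z_5 = -3*Z_4 + Z_1 - 3  [with Z_4=8, Z_1=6]  = -21
Z_8 = -Z_7 - 2*Z_5 + 4  [with Z_7=5, Z_5=-21]  = 41
Without intervention: Z_3 = 2*Z_1 + Z_2 - 4  [with Z_1=6, Z_2=-2]  = 6; Z_4 = |Z_3 - Z_2|  [with Z_3=6, Z_2=-2]  = 8; Z_5 = -3*Z_4 + Z_1 - 3  [with Z_4=8, Z_1=6]  = -21; Z_7 = -3*Z_5 + 2*Z_3 + 6  [with Z_5=-21, Z_3=6]  = 81; Z_8 = -Z_7 - 2*Z_5 + 4  [with Z_7=81, Z_5=-21]  = -35.
Change = 41 − (-35) = 76.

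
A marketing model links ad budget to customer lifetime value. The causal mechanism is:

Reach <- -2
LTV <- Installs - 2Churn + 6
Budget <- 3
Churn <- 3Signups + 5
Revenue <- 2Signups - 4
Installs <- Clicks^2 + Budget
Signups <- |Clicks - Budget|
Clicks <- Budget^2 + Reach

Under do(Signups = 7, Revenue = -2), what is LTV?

6

Under do(Signups = 7, Revenue = -2), each intervened variable's structural equation is replaced by its fixed value.
Clicks = Budget^2 + Reach  [with Budget=3, Reach=-2]  = 7
Installs = Clicks^2 + Budget  [with Clicks=7, Budget=3]  = 52
Churn = 3Signups + 5  [with Signups=7]  = 26
LTV = Installs - 2Churn + 6  [with Installs=52, Churn=26]  = 6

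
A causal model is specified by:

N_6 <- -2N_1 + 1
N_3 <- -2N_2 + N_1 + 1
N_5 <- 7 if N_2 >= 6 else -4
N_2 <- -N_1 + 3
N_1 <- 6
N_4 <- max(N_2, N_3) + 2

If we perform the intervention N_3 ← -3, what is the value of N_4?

The intervention breaks the incoming arrows to N_3: N_3 <- -2N_2 + N_1 + 1 no longer applies, and N_3 = -3.
N_2 = -N_1 + 3  [with N_1=6]  = -3
N_4 = max(N_2, N_3) + 2  [with N_2=-3, N_3=-3]  = -1

-1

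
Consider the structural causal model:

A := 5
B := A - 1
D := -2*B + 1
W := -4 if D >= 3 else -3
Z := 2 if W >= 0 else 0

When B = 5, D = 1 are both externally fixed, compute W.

Setting B = 5, D = 1 by intervention discards those variables' equations.
W = -4 if D >= 3 else -3  [with D=1]  = -3

-3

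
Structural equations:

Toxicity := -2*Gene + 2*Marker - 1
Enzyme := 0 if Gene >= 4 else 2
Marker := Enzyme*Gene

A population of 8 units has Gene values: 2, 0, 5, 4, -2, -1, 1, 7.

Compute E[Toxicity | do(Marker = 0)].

The intervention sets Marker=0 in all 8 units regardless of Gene. Recomputing Toxicity per unit gives -5, -1, -11, -9, 3, 1, -3, -15; average -5.

-5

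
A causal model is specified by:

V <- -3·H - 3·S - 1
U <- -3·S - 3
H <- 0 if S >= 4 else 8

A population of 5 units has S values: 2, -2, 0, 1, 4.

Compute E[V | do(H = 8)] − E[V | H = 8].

Under do(H=8), H's equation is replaced by H=8 for every unit. Per-unit V: -31, -19, -25, -28, -37. Mean = -28.
E[V|H=8] averages over only the 4 units with H=8 (S = 2, -2, 0, 1): V = -31, -19, -25, -28, mean -25.75.
Difference = -28 − (-25.75) = -2.25.

-2.25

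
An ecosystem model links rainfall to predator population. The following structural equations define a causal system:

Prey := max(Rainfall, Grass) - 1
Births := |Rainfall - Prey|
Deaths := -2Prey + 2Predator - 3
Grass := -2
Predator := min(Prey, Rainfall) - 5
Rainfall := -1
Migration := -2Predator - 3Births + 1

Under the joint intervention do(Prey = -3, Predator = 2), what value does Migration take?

-9

Under do(Prey = -3, Predator = 2), each intervened variable's structural equation is replaced by its fixed value.
Births = |Rainfall - Prey|  [with Rainfall=-1, Prey=-3]  = 2
Migration = -2Predator - 3Births + 1  [with Predator=2, Births=2]  = -9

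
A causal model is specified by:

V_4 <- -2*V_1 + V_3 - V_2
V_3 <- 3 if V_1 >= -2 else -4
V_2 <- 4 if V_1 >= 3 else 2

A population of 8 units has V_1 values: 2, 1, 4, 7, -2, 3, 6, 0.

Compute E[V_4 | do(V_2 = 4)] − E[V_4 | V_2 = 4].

4.75

do(V_2=4) breaks V_2's dependence on V_1. With V_2=4 fixed, V_4 across the units is -5, -3, -9, -15, 3, -7, -13, -1, mean -6.25.
E[V_4|V_2=4] averages over only the 4 units with V_2=4 (V_1 = 4, 7, 3, 6): V_4 = -9, -15, -7, -13, mean -11.
Difference = -6.25 − (-11) = 4.75.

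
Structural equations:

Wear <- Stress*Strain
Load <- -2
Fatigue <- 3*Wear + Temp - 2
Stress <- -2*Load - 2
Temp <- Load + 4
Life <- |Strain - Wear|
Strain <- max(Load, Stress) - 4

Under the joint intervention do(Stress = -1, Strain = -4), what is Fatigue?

Under do(Stress = -1, Strain = -4), each intervened variable's structural equation is replaced by its fixed value.
Temp = Load + 4  [with Load=-2]  = 2
Wear = Stress*Strain  [with Stress=-1, Strain=-4]  = 4
Fatigue = 3*Wear + Temp - 2  [with Wear=4, Temp=2]  = 12

12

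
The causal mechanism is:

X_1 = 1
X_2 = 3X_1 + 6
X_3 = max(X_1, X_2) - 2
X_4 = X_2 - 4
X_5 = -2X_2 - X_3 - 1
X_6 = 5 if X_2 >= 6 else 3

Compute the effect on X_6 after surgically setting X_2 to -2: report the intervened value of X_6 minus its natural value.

Under do(X_2=-2), the mechanism X_2 = 3X_1 + 6 is discarded; X_2 is fixed at -2.
X_6 = 5 if X_2 >= 6 else 3  [with X_2=-2]  = 3
Without intervention: X_2 = 3X_1 + 6  [with X_1=1]  = 9; X_6 = 5 if X_2 >= 6 else 3  [with X_2=9]  = 5.
Change = 3 − 5 = -2.

-2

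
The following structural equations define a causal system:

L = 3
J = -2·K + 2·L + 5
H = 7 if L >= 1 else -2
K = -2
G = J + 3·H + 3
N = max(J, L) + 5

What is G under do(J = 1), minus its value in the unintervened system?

-14

The intervention breaks the incoming arrows to J: J = -2·K + 2·L + 5 no longer applies, and J = 1.
H = 7 if L >= 1 else -2  [with L=3]  = 7
G = J + 3·H + 3  [with J=1, H=7]  = 25
Without intervention: J = -2·K + 2·L + 5  [with K=-2, L=3]  = 15; H = 7 if L >= 1 else -2  [with L=3]  = 7; G = J + 3·H + 3  [with J=15, H=7]  = 39.
Change = 25 − 39 = -14.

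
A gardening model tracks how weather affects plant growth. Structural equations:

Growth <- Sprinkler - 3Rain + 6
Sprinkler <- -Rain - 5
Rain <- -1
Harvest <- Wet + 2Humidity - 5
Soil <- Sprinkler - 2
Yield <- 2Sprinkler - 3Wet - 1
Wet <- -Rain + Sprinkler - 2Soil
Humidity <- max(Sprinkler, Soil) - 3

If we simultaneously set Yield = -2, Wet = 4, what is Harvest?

The joint intervention fixes Yield = -2, Wet = 4, removing each variable's own equation.
Sprinkler = -Rain - 5  [with Rain=-1]  = -4
Soil = Sprinkler - 2  [with Sprinkler=-4]  = -6
Humidity = max(Sprinkler, Soil) - 3  [with Sprinkler=-4, Soil=-6]  = -7
Harvest = Wet + 2Humidity - 5  [with Wet=4, Humidity=-7]  = -15

-15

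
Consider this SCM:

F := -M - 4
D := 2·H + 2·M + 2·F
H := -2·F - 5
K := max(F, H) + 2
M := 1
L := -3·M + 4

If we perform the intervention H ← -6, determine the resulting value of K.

do(H=-6) replaces the equation H := -2·F - 5 with the constant H = -6.
F = -M - 4  [with M=1]  = -5
K = max(F, H) + 2  [with F=-5, H=-6]  = -3

-3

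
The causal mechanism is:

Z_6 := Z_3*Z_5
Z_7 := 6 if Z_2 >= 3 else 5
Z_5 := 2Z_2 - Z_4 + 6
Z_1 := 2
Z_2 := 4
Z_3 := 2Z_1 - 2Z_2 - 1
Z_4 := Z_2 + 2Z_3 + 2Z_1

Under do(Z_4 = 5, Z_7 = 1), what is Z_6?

-45

The joint intervention fixes Z_4 = 5, Z_7 = 1, removing each variable's own equation.
Z_3 = 2Z_1 - 2Z_2 - 1  [with Z_1=2, Z_2=4]  = -5
Z_5 = 2Z_2 - Z_4 + 6  [with Z_2=4, Z_4=5]  = 9
Z_6 = Z_3*Z_5  [with Z_3=-5, Z_5=9]  = -45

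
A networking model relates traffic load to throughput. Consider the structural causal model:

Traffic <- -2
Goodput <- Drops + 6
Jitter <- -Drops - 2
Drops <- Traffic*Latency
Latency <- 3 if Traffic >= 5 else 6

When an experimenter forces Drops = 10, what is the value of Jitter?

The intervention breaks the incoming arrows to Drops: Drops <- Traffic*Latency no longer applies, and Drops = 10.
Jitter = -Drops - 2  [with Drops=10]  = -12

-12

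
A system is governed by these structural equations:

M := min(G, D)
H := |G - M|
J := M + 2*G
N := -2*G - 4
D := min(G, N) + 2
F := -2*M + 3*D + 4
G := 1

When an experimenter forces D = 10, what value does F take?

The intervention breaks the incoming arrows to D: D := min(G, N) + 2 no longer applies, and D = 10.
M = min(G, D)  [with G=1, D=10]  = 1
F = -2*M + 3*D + 4  [with M=1, D=10]  = 32

32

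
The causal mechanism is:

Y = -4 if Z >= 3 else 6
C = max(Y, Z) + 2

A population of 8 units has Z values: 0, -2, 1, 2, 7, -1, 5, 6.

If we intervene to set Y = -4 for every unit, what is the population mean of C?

do(Y=-4) breaks Y's dependence on Z. With Y=-4 fixed, C across the units is 2, 0, 3, 4, 9, 1, 7, 8, mean 4.25.

4.25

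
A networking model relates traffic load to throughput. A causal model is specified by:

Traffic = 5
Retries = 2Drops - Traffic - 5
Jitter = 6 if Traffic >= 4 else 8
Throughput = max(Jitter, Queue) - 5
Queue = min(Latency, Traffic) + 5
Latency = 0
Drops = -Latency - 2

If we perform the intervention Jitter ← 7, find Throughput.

Intervening sets Jitter = 7 and removes its equation (Jitter = 6 if Traffic >= 4 else 8).
Queue = min(Latency, Traffic) + 5  [with Latency=0, Traffic=5]  = 5
Throughput = max(Jitter, Queue) - 5  [with Jitter=7, Queue=5]  = 2

2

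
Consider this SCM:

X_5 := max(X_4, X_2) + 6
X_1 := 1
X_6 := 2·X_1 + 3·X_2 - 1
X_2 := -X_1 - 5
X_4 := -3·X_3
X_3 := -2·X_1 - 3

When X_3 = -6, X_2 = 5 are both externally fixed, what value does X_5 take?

24

Setting X_3 = -6, X_2 = 5 by intervention discards those variables' equations.
X_4 = -3·X_3  [with X_3=-6]  = 18
X_5 = max(X_4, X_2) + 6  [with X_4=18, X_2=5]  = 24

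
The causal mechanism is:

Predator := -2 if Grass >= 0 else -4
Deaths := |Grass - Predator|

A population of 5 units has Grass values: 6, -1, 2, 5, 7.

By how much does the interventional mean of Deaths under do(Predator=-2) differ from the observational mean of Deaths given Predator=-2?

-1.2

The intervention sets Predator=-2 in all 5 units regardless of Grass. Recomputing Deaths per unit gives 8, 1, 4, 7, 9; average 5.8.
Conditioning on Predator=-2 selects the 4 unit(s) with Grass ∈ {6, 2, 5, 7}. Their Deaths values: 8, 4, 7, 9. Mean = 7.
Difference = 5.8 − 7 = -1.2.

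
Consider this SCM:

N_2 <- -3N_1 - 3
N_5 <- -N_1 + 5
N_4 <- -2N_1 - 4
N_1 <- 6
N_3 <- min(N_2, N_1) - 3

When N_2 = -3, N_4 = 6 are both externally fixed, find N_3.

The joint intervention fixes N_2 = -3, N_4 = 6, removing each variable's own equation.
N_3 = min(N_2, N_1) - 3  [with N_2=-3, N_1=6]  = -6

-6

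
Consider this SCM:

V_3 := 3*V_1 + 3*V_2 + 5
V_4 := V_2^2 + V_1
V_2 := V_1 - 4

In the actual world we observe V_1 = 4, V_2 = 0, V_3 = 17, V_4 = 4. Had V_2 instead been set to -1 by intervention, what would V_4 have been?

Under do(V_2=-1), the mechanism V_2 := V_1 - 4 is discarded; V_2 is fixed at -1.
V_4 = V_2^2 + V_1  [with V_2=-1, V_1=4]  = 5

5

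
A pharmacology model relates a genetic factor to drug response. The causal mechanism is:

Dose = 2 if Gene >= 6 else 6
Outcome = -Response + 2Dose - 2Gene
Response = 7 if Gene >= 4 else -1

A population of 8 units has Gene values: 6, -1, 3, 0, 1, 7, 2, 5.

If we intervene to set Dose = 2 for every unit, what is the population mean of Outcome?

The intervention sets Dose=2 in all 8 units regardless of Gene. Recomputing Outcome per unit gives -15, 7, -1, 5, 3, -17, 1, -13; average -3.75.

-3.75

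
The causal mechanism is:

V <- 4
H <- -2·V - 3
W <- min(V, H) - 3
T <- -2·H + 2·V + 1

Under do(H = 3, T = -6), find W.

The joint intervention fixes H = 3, T = -6, removing each variable's own equation.
W = min(V, H) - 3  [with V=4, H=3]  = 0

0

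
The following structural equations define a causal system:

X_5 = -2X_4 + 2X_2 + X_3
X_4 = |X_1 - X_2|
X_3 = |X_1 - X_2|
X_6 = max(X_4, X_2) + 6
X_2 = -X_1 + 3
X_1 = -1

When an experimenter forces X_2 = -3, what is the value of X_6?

Under do(X_2=-3), the mechanism X_2 = -X_1 + 3 is discarded; X_2 is fixed at -3.
X_4 = |X_1 - X_2|  [with X_1=-1, X_2=-3]  = 2
X_6 = max(X_4, X_2) + 6  [with X_4=2, X_2=-3]  = 8

8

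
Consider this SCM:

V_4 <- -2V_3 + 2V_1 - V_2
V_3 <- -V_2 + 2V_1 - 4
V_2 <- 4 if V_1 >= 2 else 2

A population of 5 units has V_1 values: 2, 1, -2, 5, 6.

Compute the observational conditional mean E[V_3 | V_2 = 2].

E[V_3|V_2=2] averages over only the 2 units with V_2=2 (V_1 = 1, -2): V_3 = -4, -10, mean -7.

-7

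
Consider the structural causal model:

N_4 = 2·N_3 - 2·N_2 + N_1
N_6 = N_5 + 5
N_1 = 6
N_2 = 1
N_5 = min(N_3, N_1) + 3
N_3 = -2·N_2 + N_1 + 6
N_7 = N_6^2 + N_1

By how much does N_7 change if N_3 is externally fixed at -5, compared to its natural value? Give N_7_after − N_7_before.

The intervention breaks the incoming arrows to N_3: N_3 = -2·N_2 + N_1 + 6 no longer applies, and N_3 = -5.
N_5 = min(N_3, N_1) + 3  [with N_3=-5, N_1=6]  = -2
N_6 = N_5 + 5  [with N_5=-2]  = 3
N_7 = N_6^2 + N_1  [with N_6=3, N_1=6]  = 15
Without intervention: N_3 = -2·N_2 + N_1 + 6  [with N_2=1, N_1=6]  = 10; N_5 = min(N_3, N_1) + 3  [with N_3=10, N_1=6]  = 9; N_6 = N_5 + 5  [with N_5=9]  = 14; N_7 = N_6^2 + N_1  [with N_6=14, N_1=6]  = 202.
Change = 15 − 202 = -187.

-187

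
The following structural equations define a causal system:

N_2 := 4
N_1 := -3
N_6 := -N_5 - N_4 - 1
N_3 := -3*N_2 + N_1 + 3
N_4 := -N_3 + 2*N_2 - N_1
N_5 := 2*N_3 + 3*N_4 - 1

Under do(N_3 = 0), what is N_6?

The intervention breaks the incoming arrows to N_3: N_3 := -3*N_2 + N_1 + 3 no longer applies, and N_3 = 0.
N_4 = -N_3 + 2*N_2 - N_1  [with N_3=0, N_2=4, N_1=-3]  = 11
N_5 = 2*N_3 + 3*N_4 - 1  [with N_3=0, N_4=11]  = 32
N_6 = -N_5 - N_4 - 1  [with N_5=32, N_4=11]  = -44

-44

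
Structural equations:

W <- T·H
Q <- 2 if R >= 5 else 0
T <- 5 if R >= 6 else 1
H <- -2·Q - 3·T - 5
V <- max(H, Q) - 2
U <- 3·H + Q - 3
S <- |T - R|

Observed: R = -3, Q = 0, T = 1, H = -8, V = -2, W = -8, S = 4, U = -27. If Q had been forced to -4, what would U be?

-7

do(Q=-4) replaces the equation Q <- 2 if R >= 5 else 0 with the constant Q = -4.
T = 5 if R >= 6 else 1  [with R=-3]  = 1
H = -2·Q - 3·T - 5  [with Q=-4, T=1]  = 0
U = 3·H + Q - 3  [with H=0, Q=-4]  = -7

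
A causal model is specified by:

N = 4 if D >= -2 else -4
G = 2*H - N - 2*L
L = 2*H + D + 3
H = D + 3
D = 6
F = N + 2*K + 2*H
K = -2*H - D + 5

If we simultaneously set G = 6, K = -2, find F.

18

Setting G = 6, K = -2 by intervention discards those variables' equations.
H = D + 3  [with D=6]  = 9
N = 4 if D >= -2 else -4  [with D=6]  = 4
F = N + 2*K + 2*H  [with N=4, K=-2, H=9]  = 18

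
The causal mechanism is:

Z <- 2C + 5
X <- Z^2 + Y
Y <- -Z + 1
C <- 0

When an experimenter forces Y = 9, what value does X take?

The intervention breaks the incoming arrows to Y: Y <- -Z + 1 no longer applies, and Y = 9.
Z = 2C + 5  [with C=0]  = 5
X = Z^2 + Y  [with Z=5, Y=9]  = 34

34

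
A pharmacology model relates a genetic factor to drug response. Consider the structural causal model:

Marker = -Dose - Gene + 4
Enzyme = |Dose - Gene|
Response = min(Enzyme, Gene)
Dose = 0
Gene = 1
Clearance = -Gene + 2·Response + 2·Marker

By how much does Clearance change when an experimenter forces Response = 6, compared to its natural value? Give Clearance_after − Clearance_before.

The intervention breaks the incoming arrows to Response: Response = min(Enzyme, Gene) no longer applies, and Response = 6.
Marker = -Dose - Gene + 4  [with Dose=0, Gene=1]  = 3
Clearance = -Gene + 2·Response + 2·Marker  [with Gene=1, Response=6, Marker=3]  = 17
Without intervention: Enzyme = |Dose - Gene|  [with Dose=0, Gene=1]  = 1; Marker = -Dose - Gene + 4  [with Dose=0, Gene=1]  = 3; Response = min(Enzyme, Gene)  [with Enzyme=1, Gene=1]  = 1; Clearance = -Gene + 2·Response + 2·Marker  [with Gene=1, Response=1, Marker=3]  = 7.
Change = 17 − 7 = 10.

10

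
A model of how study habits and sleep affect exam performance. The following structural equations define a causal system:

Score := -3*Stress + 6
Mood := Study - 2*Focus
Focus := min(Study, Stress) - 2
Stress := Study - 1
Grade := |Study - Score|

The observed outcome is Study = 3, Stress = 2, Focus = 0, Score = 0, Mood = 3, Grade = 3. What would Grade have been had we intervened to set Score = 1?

2

Under do(Score=1), the mechanism Score := -3*Stress + 6 is discarded; Score is fixed at 1.
Grade = |Study - Score|  [with Study=3, Score=1]  = 2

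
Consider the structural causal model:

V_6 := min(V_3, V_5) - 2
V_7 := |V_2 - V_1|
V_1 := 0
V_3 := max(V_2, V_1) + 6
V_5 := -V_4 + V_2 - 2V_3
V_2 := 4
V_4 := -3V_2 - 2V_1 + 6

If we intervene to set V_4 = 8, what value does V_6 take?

-26

Under do(V_4=8), the mechanism V_4 := -3V_2 - 2V_1 + 6 is discarded; V_4 is fixed at 8.
V_3 = max(V_2, V_1) + 6  [with V_2=4, V_1=0]  = 10
V_5 = -V_4 + V_2 - 2V_3  [with V_4=8, V_2=4, V_3=10]  = -24
V_6 = min(V_3, V_5) - 2  [with V_3=10, V_5=-24]  = -26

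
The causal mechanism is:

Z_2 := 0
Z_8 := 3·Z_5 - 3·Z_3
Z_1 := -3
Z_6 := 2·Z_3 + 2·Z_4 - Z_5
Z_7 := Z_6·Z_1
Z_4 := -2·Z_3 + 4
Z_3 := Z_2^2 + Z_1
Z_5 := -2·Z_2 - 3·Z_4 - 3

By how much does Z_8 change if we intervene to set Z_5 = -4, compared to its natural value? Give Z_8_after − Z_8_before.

do(Z_5=-4) replaces the equation Z_5 := -2·Z_2 - 3·Z_4 - 3 with the constant Z_5 = -4.
Z_3 = Z_2^2 + Z_1  [with Z_2=0, Z_1=-3]  = -3
Z_8 = 3·Z_5 - 3·Z_3  [with Z_5=-4, Z_3=-3]  = -3
Without intervention: Z_3 = Z_2^2 + Z_1  [with Z_2=0, Z_1=-3]  = -3; Z_4 = -2·Z_3 + 4  [with Z_3=-3]  = 10; Z_5 = -2·Z_2 - 3·Z_4 - 3  [with Z_2=0, Z_4=10]  = -33; Z_8 = 3·Z_5 - 3·Z_3  [with Z_5=-33, Z_3=-3]  = -90.
Change = -3 − (-90) = 87.

87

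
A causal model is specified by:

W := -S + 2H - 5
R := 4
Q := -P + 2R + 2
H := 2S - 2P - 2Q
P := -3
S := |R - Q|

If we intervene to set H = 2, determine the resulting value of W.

The intervention breaks the incoming arrows to H: H := 2S - 2P - 2Q no longer applies, and H = 2.
Q = -P + 2R + 2  [with P=-3, R=4]  = 13
S = |R - Q|  [with R=4, Q=13]  = 9
W = -S + 2H - 5  [with S=9, H=2]  = -10

-10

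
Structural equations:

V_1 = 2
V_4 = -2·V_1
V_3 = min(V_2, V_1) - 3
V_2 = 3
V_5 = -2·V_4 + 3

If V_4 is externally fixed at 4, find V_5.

Intervening sets V_4 = 4 and removes its equation (V_4 = -2·V_1).
V_5 = -2·V_4 + 3  [with V_4=4]  = -5

-5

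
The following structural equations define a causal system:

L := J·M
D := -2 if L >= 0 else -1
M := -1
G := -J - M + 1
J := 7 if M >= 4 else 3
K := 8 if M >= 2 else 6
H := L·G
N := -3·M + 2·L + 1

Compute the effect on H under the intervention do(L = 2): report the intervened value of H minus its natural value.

Intervening sets L = 2 and removes its equation (L := J·M).
J = 7 if M >= 4 else 3  [with M=-1]  = 3
G = -J - M + 1  [with J=3, M=-1]  = -1
H = L·G  [with L=2, G=-1]  = -2
Without intervention: J = 7 if M >= 4 else 3  [with M=-1]  = 3; G = -J - M + 1  [with J=3, M=-1]  = -1; L = J·M  [with J=3, M=-1]  = -3; H = L·G  [with L=-3, G=-1]  = 3.
Change = -2 − 3 = -5.

-5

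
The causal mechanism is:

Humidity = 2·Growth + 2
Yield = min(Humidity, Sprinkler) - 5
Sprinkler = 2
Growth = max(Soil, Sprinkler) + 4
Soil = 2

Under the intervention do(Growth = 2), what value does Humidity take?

6

The intervention breaks the incoming arrows to Growth: Growth = max(Soil, Sprinkler) + 4 no longer applies, and Growth = 2.
Humidity = 2·Growth + 2  [with Growth=2]  = 6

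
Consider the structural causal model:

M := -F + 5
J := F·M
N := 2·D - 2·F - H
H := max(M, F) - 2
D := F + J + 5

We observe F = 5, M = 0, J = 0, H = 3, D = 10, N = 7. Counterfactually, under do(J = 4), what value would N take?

15

The intervention breaks the incoming arrows to J: J := F·M no longer applies, and J = 4.
M = -F + 5  [with F=5]  = 0
H = max(M, F) - 2  [with M=0, F=5]  = 3
D = F + J + 5  [with F=5, J=4]  = 14
N = 2·D - 2·F - H  [with D=14, F=5, H=3]  = 15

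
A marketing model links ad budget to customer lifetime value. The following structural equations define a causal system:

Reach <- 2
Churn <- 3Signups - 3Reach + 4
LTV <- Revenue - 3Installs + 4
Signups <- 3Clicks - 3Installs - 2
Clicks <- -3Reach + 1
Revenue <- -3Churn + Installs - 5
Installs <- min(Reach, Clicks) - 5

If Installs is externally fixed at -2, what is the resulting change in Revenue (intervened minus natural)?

The intervention breaks the incoming arrows to Installs: Installs <- min(Reach, Clicks) - 5 no longer applies, and Installs = -2.
Clicks = -3Reach + 1  [with Reach=2]  = -5
Signups = 3Clicks - 3Installs - 2  [with Clicks=-5, Installs=-2]  = -11
Churn = 3Signups - 3Reach + 4  [with Signups=-11, Reach=2]  = -35
Revenue = -3Churn + Installs - 5  [with Churn=-35, Installs=-2]  = 98
Without intervention: Clicks = -3Reach + 1  [with Reach=2]  = -5; Installs = min(Reach, Clicks) - 5  [with Reach=2, Clicks=-5]  = -10; Signups = 3Clicks - 3Installs - 2  [with Clicks=-5, Installs=-10]  = 13; Churn = 3Signups - 3Reach + 4  [with Signups=13, Reach=2]  = 37; Revenue = -3Churn + Installs - 5  [with Churn=37, Installs=-10]  = -126.
Change = 98 − (-126) = 224.

224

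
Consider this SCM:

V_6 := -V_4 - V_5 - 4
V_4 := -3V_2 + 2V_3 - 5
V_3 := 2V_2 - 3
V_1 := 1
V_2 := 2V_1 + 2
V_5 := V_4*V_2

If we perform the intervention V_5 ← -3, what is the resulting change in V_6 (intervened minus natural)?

The intervention breaks the incoming arrows to V_5: V_5 := V_4*V_2 no longer applies, and V_5 = -3.
V_2 = 2V_1 + 2  [with V_1=1]  = 4
V_3 = 2V_2 - 3  [with V_2=4]  = 5
V_4 = -3V_2 + 2V_3 - 5  [with V_2=4, V_3=5]  = -7
V_6 = -V_4 - V_5 - 4  [with V_4=-7, V_5=-3]  = 6
Without intervention: V_2 = 2V_1 + 2  [with V_1=1]  = 4; V_3 = 2V_2 - 3  [with V_2=4]  = 5; V_4 = -3V_2 + 2V_3 - 5  [with V_2=4, V_3=5]  = -7; V_5 = V_4*V_2  [with V_4=-7, V_2=4]  = -28; V_6 = -V_4 - V_5 - 4  [with V_4=-7, V_5=-28]  = 31.
Change = 6 − 31 = -25.

-25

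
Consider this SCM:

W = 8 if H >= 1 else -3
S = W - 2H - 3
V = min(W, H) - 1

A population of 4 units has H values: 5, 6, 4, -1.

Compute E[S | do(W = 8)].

Every unit gets W=8 under the intervention. S values become -5, -7, -3, 7; E[S|do(W=8)] = -2.

-2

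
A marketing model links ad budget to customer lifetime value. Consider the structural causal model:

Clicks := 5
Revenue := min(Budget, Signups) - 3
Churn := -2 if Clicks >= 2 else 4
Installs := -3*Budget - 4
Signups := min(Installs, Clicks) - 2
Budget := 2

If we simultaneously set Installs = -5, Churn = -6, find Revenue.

-10

Setting Installs = -5, Churn = -6 by intervention discards those variables' equations.
Signups = min(Installs, Clicks) - 2  [with Installs=-5, Clicks=5]  = -7
Revenue = min(Budget, Signups) - 3  [with Budget=2, Signups=-7]  = -10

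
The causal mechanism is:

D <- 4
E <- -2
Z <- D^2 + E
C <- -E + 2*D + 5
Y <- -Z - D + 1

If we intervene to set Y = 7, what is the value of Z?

do(Y=7) replaces the equation Y <- -Z - D + 1 with the constant Y = 7.
Z is not downstream of the intervention, so its value is determined by the original equations.
Z = D^2 + E  [with D=4, E=-2]  = 14

14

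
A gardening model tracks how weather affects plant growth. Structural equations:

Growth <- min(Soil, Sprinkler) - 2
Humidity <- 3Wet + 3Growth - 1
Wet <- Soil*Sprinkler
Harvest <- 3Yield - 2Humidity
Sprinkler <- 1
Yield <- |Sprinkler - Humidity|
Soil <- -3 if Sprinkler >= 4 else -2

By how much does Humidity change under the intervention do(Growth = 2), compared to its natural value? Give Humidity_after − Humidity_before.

18

Intervening sets Growth = 2 and removes its equation (Growth <- min(Soil, Sprinkler) - 2).
Soil = -3 if Sprinkler >= 4 else -2  [with Sprinkler=1]  = -2
Wet = Soil*Sprinkler  [with Soil=-2, Sprinkler=1]  = -2
Humidity = 3Wet + 3Growth - 1  [with Wet=-2, Growth=2]  = -1
Without intervention: Soil = -3 if Sprinkler >= 4 else -2  [with Sprinkler=1]  = -2; Wet = Soil*Sprinkler  [with Soil=-2, Sprinkler=1]  = -2; Growth = min(Soil, Sprinkler) - 2  [with Soil=-2, Sprinkler=1]  = -4; Humidity = 3Wet + 3Growth - 1  [with Wet=-2, Growth=-4]  = -19.
Change = -1 − (-19) = 18.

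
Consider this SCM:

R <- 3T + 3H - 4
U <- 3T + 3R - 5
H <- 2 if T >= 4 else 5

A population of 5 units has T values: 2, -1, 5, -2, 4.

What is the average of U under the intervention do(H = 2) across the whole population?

The intervention sets H=2 in all 5 units regardless of T. Recomputing U per unit gives 25, -11, 61, -23, 49; average 20.2.

20.2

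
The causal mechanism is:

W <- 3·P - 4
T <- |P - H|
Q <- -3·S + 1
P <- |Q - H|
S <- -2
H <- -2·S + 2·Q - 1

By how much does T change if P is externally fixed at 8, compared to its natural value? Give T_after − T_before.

Intervening sets P = 8 and removes its equation (P <- |Q - H|).
Q = -3·S + 1  [with S=-2]  = 7
H = -2·S + 2·Q - 1  [with S=-2, Q=7]  = 17
T = |P - H|  [with P=8, H=17]  = 9
Without intervention: Q = -3·S + 1  [with S=-2]  = 7; H = -2·S + 2·Q - 1  [with S=-2, Q=7]  = 17; P = |Q - H|  [with Q=7, H=17]  = 10; T = |P - H|  [with P=10, H=17]  = 7.
Change = 9 − 7 = 2.

2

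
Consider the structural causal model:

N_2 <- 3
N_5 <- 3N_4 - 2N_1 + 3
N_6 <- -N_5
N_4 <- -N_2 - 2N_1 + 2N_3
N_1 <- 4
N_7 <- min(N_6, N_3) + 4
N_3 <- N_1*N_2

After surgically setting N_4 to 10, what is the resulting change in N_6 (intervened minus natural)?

Under do(N_4=10), the mechanism N_4 <- -N_2 - 2N_1 + 2N_3 is discarded; N_4 is fixed at 10.
N_5 = 3N_4 - 2N_1 + 3  [with N_4=10, N_1=4]  = 25
N_6 = -N_5  [with N_5=25]  = -25
Without intervention: N_3 = N_1*N_2  [with N_1=4, N_2=3]  = 12; N_4 = -N_2 - 2N_1 + 2N_3  [with N_2=3, N_1=4, N_3=12]  = 13; N_5 = 3N_4 - 2N_1 + 3  [with N_4=13, N_1=4]  = 34; N_6 = -N_5  [with N_5=34]  = -34.
Change = -25 − (-34) = 9.

9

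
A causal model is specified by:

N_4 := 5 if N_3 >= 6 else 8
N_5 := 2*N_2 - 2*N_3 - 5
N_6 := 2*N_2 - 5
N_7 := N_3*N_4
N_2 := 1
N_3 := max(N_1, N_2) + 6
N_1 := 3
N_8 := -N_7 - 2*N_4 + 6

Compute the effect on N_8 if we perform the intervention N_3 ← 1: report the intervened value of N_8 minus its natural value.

31

The intervention breaks the incoming arrows to N_3: N_3 := max(N_1, N_2) + 6 no longer applies, and N_3 = 1.
N_4 = 5 if N_3 >= 6 else 8  [with N_3=1]  = 8
N_7 = N_3*N_4  [with N_3=1, N_4=8]  = 8
N_8 = -N_7 - 2*N_4 + 6  [with N_7=8, N_4=8]  = -18
Without intervention: N_3 = max(N_1, N_2) + 6  [with N_1=3, N_2=1]  = 9; N_4 = 5 if N_3 >= 6 else 8  [with N_3=9]  = 5; N_7 = N_3*N_4  [with N_3=9, N_4=5]  = 45; N_8 = -N_7 - 2*N_4 + 6  [with N_7=45, N_4=5]  = -49.
Change = -18 − (-49) = 31.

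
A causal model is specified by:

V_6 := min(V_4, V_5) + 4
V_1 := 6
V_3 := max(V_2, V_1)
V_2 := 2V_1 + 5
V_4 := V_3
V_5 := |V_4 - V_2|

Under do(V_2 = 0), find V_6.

Under do(V_2=0), the mechanism V_2 := 2V_1 + 5 is discarded; V_2 is fixed at 0.
V_3 = max(V_2, V_1)  [with V_2=0, V_1=6]  = 6
V_4 = V_3  [with V_3=6]  = 6
V_5 = |V_4 - V_2|  [with V_4=6, V_2=0]  = 6
V_6 = min(V_4, V_5) + 4  [with V_4=6, V_5=6]  = 10

10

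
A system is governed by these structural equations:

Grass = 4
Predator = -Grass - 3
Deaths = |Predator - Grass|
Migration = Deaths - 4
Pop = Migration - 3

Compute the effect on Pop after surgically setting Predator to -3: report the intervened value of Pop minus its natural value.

-4

do(Predator=-3) replaces the equation Predator = -Grass - 3 with the constant Predator = -3.
Deaths = |Predator - Grass|  [with Predator=-3, Grass=4]  = 7
Migration = Deaths - 4  [with Deaths=7]  = 3
Pop = Migration - 3  [with Migration=3]  = 0
Without intervention: Predator = -Grass - 3  [with Grass=4]  = -7; Deaths = |Predator - Grass|  [with Predator=-7, Grass=4]  = 11; Migration = Deaths - 4  [with Deaths=11]  = 7; Pop = Migration - 3  [with Migration=7]  = 4.
Change = 0 − 4 = -4.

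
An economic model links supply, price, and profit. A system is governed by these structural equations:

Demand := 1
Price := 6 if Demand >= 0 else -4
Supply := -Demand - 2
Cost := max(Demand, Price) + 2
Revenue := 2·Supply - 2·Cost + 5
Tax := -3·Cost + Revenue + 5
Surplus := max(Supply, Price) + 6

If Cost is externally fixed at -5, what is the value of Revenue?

Intervening sets Cost = -5 and removes its equation (Cost := max(Demand, Price) + 2).
Supply = -Demand - 2  [with Demand=1]  = -3
Revenue = 2·Supply - 2·Cost + 5  [with Supply=-3, Cost=-5]  = 9

9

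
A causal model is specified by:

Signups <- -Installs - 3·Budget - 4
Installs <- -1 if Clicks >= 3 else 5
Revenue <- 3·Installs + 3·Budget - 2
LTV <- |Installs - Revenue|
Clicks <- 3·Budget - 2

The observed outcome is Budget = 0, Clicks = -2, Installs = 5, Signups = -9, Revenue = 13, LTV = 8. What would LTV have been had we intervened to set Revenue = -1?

6

The intervention breaks the incoming arrows to Revenue: Revenue <- 3·Installs + 3·Budget - 2 no longer applies, and Revenue = -1.
Clicks = 3·Budget - 2  [with Budget=0]  = -2
Installs = -1 if Clicks >= 3 else 5  [with Clicks=-2]  = 5
LTV = |Installs - Revenue|  [with Installs=5, Revenue=-1]  = 6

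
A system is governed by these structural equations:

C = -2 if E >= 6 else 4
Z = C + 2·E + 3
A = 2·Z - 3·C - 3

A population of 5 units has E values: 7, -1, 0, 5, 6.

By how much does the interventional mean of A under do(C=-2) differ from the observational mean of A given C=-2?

The intervention sets C=-2 in all 5 units regardless of E. Recomputing A per unit gives 33, 1, 5, 25, 29; average 18.6.
Observing C=-2 restricts to units where C's equation naturally yields -2: E ∈ {7, 6}. In that subpopulation A = 33, 29, mean 31.
Difference = 18.6 − 31 = -12.4.

-12.4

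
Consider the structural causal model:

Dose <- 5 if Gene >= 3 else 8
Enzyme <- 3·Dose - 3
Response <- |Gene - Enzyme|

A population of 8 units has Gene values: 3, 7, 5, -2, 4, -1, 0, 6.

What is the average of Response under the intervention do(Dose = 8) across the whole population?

Every unit gets Dose=8 under the intervention. Response values become 18, 14, 16, 23, 17, 22, 21, 15; E[Response|do(Dose=8)] = 18.25.

18.25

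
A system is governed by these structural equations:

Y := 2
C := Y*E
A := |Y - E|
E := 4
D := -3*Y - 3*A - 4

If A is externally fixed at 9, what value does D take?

-37

Intervening sets A = 9 and removes its equation (A := |Y - E|).
D = -3*Y - 3*A - 4  [with Y=2, A=9]  = -37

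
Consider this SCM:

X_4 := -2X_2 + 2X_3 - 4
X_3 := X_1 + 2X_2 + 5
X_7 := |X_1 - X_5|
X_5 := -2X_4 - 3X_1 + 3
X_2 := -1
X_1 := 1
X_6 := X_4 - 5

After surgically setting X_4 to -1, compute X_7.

1

The intervention breaks the incoming arrows to X_4: X_4 := -2X_2 + 2X_3 - 4 no longer applies, and X_4 = -1.
X_5 = -2X_4 - 3X_1 + 3  [with X_4=-1, X_1=1]  = 2
X_7 = |X_1 - X_5|  [with X_1=1, X_5=2]  = 1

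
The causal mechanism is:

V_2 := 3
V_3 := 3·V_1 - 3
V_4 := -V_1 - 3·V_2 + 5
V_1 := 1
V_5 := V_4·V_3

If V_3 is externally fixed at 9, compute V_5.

-45

do(V_3=9) replaces the equation V_3 := 3·V_1 - 3 with the constant V_3 = 9.
V_4 = -V_1 - 3·V_2 + 5  [with V_1=1, V_2=3]  = -5
V_5 = V_4·V_3  [with V_4=-5, V_3=9]  = -45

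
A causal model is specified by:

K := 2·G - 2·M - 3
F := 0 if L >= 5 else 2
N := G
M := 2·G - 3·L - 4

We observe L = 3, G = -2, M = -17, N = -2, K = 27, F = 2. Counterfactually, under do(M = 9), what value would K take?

-25

do(M=9) replaces the equation M := 2·G - 3·L - 4 with the constant M = 9.
K = 2·G - 2·M - 3  [with G=-2, M=9]  = -25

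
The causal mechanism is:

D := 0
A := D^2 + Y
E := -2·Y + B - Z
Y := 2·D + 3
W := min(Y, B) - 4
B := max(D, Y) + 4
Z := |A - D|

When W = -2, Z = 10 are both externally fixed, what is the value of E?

Setting W = -2, Z = 10 by intervention discards those variables' equations.
Y = 2·D + 3  [with D=0]  = 3
B = max(D, Y) + 4  [with D=0, Y=3]  = 7
E = -2·Y + B - Z  [with Y=3, B=7, Z=10]  = -9

-9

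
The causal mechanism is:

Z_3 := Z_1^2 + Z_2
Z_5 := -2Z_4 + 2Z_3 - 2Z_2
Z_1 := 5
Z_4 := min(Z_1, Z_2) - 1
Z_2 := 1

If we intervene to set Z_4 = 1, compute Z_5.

Intervening sets Z_4 = 1 and removes its equation (Z_4 := min(Z_1, Z_2) - 1).
Z_3 = Z_1^2 + Z_2  [with Z_1=5, Z_2=1]  = 26
Z_5 = -2Z_4 + 2Z_3 - 2Z_2  [with Z_4=1, Z_3=26, Z_2=1]  = 48

48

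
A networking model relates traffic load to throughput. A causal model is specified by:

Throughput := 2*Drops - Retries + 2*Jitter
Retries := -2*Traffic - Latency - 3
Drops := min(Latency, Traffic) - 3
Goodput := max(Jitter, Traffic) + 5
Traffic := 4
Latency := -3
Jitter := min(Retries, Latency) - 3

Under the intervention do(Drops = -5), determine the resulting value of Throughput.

-24

The intervention breaks the incoming arrows to Drops: Drops := min(Latency, Traffic) - 3 no longer applies, and Drops = -5.
Retries = -2*Traffic - Latency - 3  [with Traffic=4, Latency=-3]  = -8
Jitter = min(Retries, Latency) - 3  [with Retries=-8, Latency=-3]  = -11
Throughput = 2*Drops - Retries + 2*Jitter  [with Drops=-5, Retries=-8, Jitter=-11]  = -24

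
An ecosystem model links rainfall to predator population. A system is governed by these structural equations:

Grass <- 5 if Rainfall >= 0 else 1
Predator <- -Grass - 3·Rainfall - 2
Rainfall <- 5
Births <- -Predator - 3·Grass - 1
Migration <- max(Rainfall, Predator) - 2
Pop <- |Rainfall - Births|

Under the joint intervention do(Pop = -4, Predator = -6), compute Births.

-10

Under do(Pop = -4, Predator = -6), each intervened variable's structural equation is replaced by its fixed value.
Grass = 5 if Rainfall >= 0 else 1  [with Rainfall=5]  = 5
Births = -Predator - 3·Grass - 1  [with Predator=-6, Grass=5]  = -10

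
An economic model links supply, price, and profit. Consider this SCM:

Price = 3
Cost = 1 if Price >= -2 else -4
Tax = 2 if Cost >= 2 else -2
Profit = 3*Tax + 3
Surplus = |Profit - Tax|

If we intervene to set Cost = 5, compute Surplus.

do(Cost=5) replaces the equation Cost = 1 if Price >= -2 else -4 with the constant Cost = 5.
Tax = 2 if Cost >= 2 else -2  [with Cost=5]  = 2
Profit = 3*Tax + 3  [with Tax=2]  = 9
Surplus = |Profit - Tax|  [with Profit=9, Tax=2]  = 7

7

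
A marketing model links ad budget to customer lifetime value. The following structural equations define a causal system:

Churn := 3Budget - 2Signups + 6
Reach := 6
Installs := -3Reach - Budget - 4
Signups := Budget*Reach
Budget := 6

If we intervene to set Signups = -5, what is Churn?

Intervening sets Signups = -5 and removes its equation (Signups := Budget*Reach).
Churn = 3Budget - 2Signups + 6  [with Budget=6, Signups=-5]  = 34

34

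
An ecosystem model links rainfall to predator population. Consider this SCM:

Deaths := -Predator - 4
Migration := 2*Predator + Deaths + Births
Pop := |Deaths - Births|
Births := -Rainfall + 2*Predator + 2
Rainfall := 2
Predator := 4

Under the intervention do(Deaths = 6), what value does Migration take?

22

Intervening sets Deaths = 6 and removes its equation (Deaths := -Predator - 4).
Births = -Rainfall + 2*Predator + 2  [with Rainfall=2, Predator=4]  = 8
Migration = 2*Predator + Deaths + Births  [with Predator=4, Deaths=6, Births=8]  = 22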